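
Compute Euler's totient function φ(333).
216

333 = 3^2 × 37
φ(n) = n × ∏(1 - 1/p) for each prime p dividing n
φ(333) = 333 × (1 - 1/3) × (1 - 1/37) = 216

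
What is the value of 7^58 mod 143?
108

Repeated squaring. Binary of 58 = 111010.
7^1 ≡ 7 (mod 143); 7^2 ≡ 49 (mod 143); 7^4 ≡ 113 (mod 143); 7^8 ≡ 42 (mod 143); 7^16 ≡ 48 (mod 143); 7^32 ≡ 16 (mod 143)
7^58 = 7^2 × 7^8 × 7^16 × 7^32 ≡ 108 (mod 143)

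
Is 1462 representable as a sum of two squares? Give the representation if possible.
Not possible

Factorization: 1462 = 2 × 17 × 43
By Fermat: n is sum of two squares iff every prime p ≡ 3 (mod 4) appears to even power.
Prime(s) ≡ 3 (mod 4) with odd exponent: [(43, 1)]
Therefore 1462 cannot be expressed as a² + b².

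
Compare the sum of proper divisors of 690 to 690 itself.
abundant

Proper divisors of 690: sum = 1 + 2 + 3 + 5 + 6 + 10 + 15 + 23 + 30 + 46 + 69 + 115 + 138 + 230 + 345 = 1038
Since 1038 > 690, 690 is abundant.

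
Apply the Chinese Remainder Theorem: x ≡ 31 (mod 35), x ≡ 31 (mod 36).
31

Using Chinese Remainder Theorem:
M = 35 × 36 = 1260
M1 = 36, M2 = 35
y1 = 36^(-1) mod 35 = 1
y2 = 35^(-1) mod 36 = 35
x = (31×36×1 + 31×35×35) mod 1260 = 31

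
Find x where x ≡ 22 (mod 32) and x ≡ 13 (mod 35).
118

Using Chinese Remainder Theorem:
M = 32 × 35 = 1120
M1 = 35, M2 = 32
y1 = 35^(-1) mod 32 = 11
y2 = 32^(-1) mod 35 = 23
x = (22×35×11 + 13×32×23) mod 1120 = 118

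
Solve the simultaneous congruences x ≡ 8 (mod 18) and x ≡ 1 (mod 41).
206

Using Chinese Remainder Theorem:
M = 18 × 41 = 738
M1 = 41, M2 = 18
y1 = 41^(-1) mod 18 = 11
y2 = 18^(-1) mod 41 = 16
x = (8×41×11 + 1×18×16) mod 738 = 206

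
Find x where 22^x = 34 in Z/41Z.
31

Baby-step giant-step with step n = ⌈√41⌉ = 7.
Baby steps 22^j mod 41 (j:value) for j=0..6: 0:1, 1:22, 2:33, 3:29, 4:23, 5:14, 6:21.
Giant-step multiplier: 22^(-7) ≡ 22^(40-7) = 22^33 ≡ 15 (mod 41).
Giant steps γ_i = 34·15^i mod 41: γ_0=34, γ_1=18, γ_2=24, γ_3=32, γ_4=29 (in table at j=3).
x = i·n + j = 4·7 + 3 = 31.
Check: 22^31 ≡ 34 (mod 41).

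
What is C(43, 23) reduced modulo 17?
15

Using Lucas' theorem:
Write n=43 and k=23 in base 17:
n in base 17: [2, 9]
k in base 17: [1, 6]
C(43,23) mod 17 = ∏ C(n_i, k_i) mod 17
Digit binomials (mod 17): C(2,1) = 2; C(9,6) = 84 ≡ 16
Product: 2 × 16 = 32 ≡ 15 (mod 17)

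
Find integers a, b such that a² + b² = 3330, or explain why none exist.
9² + 57² (a=9, b=57)

Factorization: 3330 = 2 × 3^2 × 5 × 37
By Fermat: n is sum of two squares iff every prime p ≡ 3 (mod 4) appears to even power.
All primes ≡ 3 (mod 4) appear to even power.
Search a = 0, 1, 2, … for 3330 - a² a perfect square: first hit at a = 9: 3330 - 81 = 3249 = 57².
3330 = 9² + 57² = 81 + 3249 ✓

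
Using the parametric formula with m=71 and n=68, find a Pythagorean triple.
(417, 9656, 9665)

Euclid's formula: a = m² - n², b = 2mn, c = m² + n²
m = 71, n = 68
a = 71² - 68² = 5041 - 4624 = 417
b = 2 × 71 × 68 = 9656
c = 71² + 68² = 5041 + 4624 = 9665
Verification: 417² + 9656² = 173889 + 93238336 = 93412225 = 9665² ✓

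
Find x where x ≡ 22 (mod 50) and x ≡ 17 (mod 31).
172

Using Chinese Remainder Theorem:
M = 50 × 31 = 1550
M1 = 31, M2 = 50
y1 = 31^(-1) mod 50 = 21
y2 = 50^(-1) mod 31 = 18
x = (22×31×21 + 17×50×18) mod 1550 = 172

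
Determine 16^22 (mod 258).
16

Repeated squaring. Binary of 22 = 10110.
16^1 ≡ 16 (mod 258); 16^2 ≡ 256 (mod 258); 16^4 ≡ 4 (mod 258); 16^8 ≡ 16 (mod 258); 16^16 ≡ 256 (mod 258)
16^22 = 16^2 × 16^4 × 16^16 ≡ 16 (mod 258)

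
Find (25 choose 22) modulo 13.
12

Using Lucas' theorem:
Write n=25 and k=22 in base 13:
n in base 13: [1, 12]
k in base 13: [1, 9]
C(25,22) mod 13 = ∏ C(n_i, k_i) mod 13
Digit binomials (mod 13): C(1,1) = 1; C(12,9) = 220 ≡ 12
Product: 1 × 12 = 12 ≡ 12 (mod 13)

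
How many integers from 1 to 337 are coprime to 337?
336

337 = 337
φ(n) = n × ∏(1 - 1/p) for each prime p dividing n
φ(337) = 337 × (1 - 1/337) = 336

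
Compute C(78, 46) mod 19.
0

Using Lucas' theorem:
Write n=78 and k=46 in base 19:
n in base 19: [4, 2]
k in base 19: [2, 8]
C(78,46) mod 19 = ∏ C(n_i, k_i) mod 19
Digit binomials (mod 19): C(4,2) = 6; C(2,8) = 0 (k_i > n_i)
Product: 6 × 0 = 0 ≡ 0 (mod 19)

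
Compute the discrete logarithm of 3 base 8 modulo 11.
6

Baby-step giant-step with step n = ⌈√11⌉ = 4.
Baby steps 8^j mod 11 (j:value) for j=0..3: 0:1, 1:8, 2:9, 3:6.
Giant-step multiplier: 8^(-4) ≡ 8^(10-4) = 8^6 ≡ 3 (mod 11).
Giant steps γ_i = 3·3^i mod 11: γ_0=3, γ_1=9 (in table at j=2).
x = i·n + j = 1·4 + 2 = 6.
Check: 8^6 ≡ 3 (mod 11).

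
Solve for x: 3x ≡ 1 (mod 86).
29

gcd(3, 86) = 1, so the inverse exists.
Extended Euclidean algorithm on (86, 3):
86 = 28 × 3 + 2  ⟹  2 = (1)·86 + (-28)·3
3 = 1 × 2 + 1  ⟹  1 = (-1)·86 + (29)·3
So (29)·3 ≡ 1 (mod 86), i.e. 3^(-1) ≡ 29 (mod 86).
Check: 3 × 29 = 87 ≡ 1 (mod 86)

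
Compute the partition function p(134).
8149040695

p(n) counts ways to write n as a sum of positive integers (order ignored).
Euler's pentagonal recurrence: p(k) = p(k-1) + p(k-2) - p(k-5) - p(k-7) + p(k-12) + p(k-15) - ... (offsets j(3j∓1)/2, signs ++--, p(0)=1, p(<0)=0).
DP table for k = 0..133: p(0)=1, p(1)=1, p(2)=2, p(3)=3, p(4)=5, p(5)=7, p(6)=11, p(7)=15, p(8)=22, p(9)=30, p(10)=42, p(11)=56, p(12)=77, p(13)=101, p(14)=135, p(15)=176, p(16)=231, p(17)=297, p(18)=385, p(19)=490, p(20)=627, p(21)=792, p(22)=1002, p(23)=1255, p(24)=1575, p(25)=1958, p(26)=2436, p(27)=3010, p(28)=3718, p(29)=4565, p(30)=5604, p(31)=6842, p(32)=8349, p(33)=10143, p(34)=12310, p(35)=14883, p(36)=17977, p(37)=21637, p(38)=26015, p(39)=31185, p(40)=37338, p(41)=44583, p(42)=53174, p(43)=63261, p(44)=75175, p(45)=89134, p(46)=105558, p(47)=124754, p(48)=147273, p(49)=173525, p(50)=204226, p(51)=239943, p(52)=281589, p(53)=329931, p(54)=386155, p(55)=451276, p(56)=526823, p(57)=614154, p(58)=715220, p(59)=831820, p(60)=966467, p(61)=1121505, p(62)=1300156, p(63)=1505499, p(64)=1741630, p(65)=2012558, p(66)=2323520, p(67)=2679689, p(68)=3087735, p(69)=3554345, p(70)=4087968, p(71)=4697205, p(72)=5392783, p(73)=6185689, p(74)=7089500, p(75)=8118264, p(76)=9289091, p(77)=10619863, p(78)=12132164, p(79)=13848650, p(80)=15796476, p(81)=18004327, p(82)=20506255, p(83)=23338469, p(84)=26543660, p(85)=30167357, p(86)=34262962, p(87)=38887673, p(88)=44108109, p(89)=49995925, p(90)=56634173, p(91)=64112359, p(92)=72533807, p(93)=82010177, p(94)=92669720, p(95)=104651419, p(96)=118114304, p(97)=133230930, p(98)=150198136, p(99)=169229875, p(100)=190569292, p(101)=214481126, p(102)=241265379, p(103)=271248950, p(104)=304801365, p(105)=342325709, p(106)=384276336, p(107)=431149389, p(108)=483502844, p(109)=541946240, p(110)=607163746, p(111)=679903203, p(112)=761002156, p(113)=851376628, p(114)=952050665, p(115)=1064144451, p(116)=1188908248, p(117)=1327710076, p(118)=1482074143, p(119)=1653668665, p(120)=1844349560, p(121)=2056148051, p(122)=2291320912, p(123)=2552338241, p(124)=2841940500, p(125)=3163127352, p(126)=3519222692, p(127)=3913864295, p(128)=4351078600, p(129)=4835271870, p(130)=5371315400, p(131)=5964539504, p(132)=6620830889, p(133)=7346629512.
Final step: p(134) = p(133) + p(132) - p(129) - p(127) + p(122) + p(119) - p(112) - p(108) + p(99) + p(94) - p(83) - p(77) + p(64) + p(57) - p(42) - p(34) + p(17) + p(8)
= 7346629512 + 6620830889 - 4835271870 - 3913864295 + 2291320912 + 1653668665 - 761002156 - 483502844 + 169229875 + 92669720 - 23338469 - 10619863 + 1741630 + 614154 - 53174 - 12310 + 297 + 22
= 8149040695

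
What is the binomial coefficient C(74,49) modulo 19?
2

Using Lucas' theorem:
Write n=74 and k=49 in base 19:
n in base 19: [3, 17]
k in base 19: [2, 11]
C(74,49) mod 19 = ∏ C(n_i, k_i) mod 19
Digit binomials (mod 19): C(3,2) = 3; C(17,11) = 12376 ≡ 7
Product: 3 × 7 = 21 ≡ 2 (mod 19)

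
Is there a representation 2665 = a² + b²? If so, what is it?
8² + 51² (a=8, b=51)

Factorization: 2665 = 5 × 13 × 41
By Fermat: n is sum of two squares iff every prime p ≡ 3 (mod 4) appears to even power.
All primes ≡ 3 (mod 4) appear to even power.
Search a = 0, 1, 2, … for 2665 - a² a perfect square: first hit at a = 8: 2665 - 64 = 2601 = 51².
2665 = 8² + 51² = 64 + 2601 ✓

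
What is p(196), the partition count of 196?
2814570987591

p(n) counts ways to write n as a sum of positive integers (order ignored).
Euler's pentagonal recurrence: p(k) = p(k-1) + p(k-2) - p(k-5) - p(k-7) + p(k-12) + p(k-15) - ... (offsets j(3j∓1)/2, signs ++--, p(0)=1, p(<0)=0).
DP table for k = 0..195: p(0)=1, p(1)=1, p(2)=2, p(3)=3, p(4)=5, p(5)=7, p(6)=11, p(7)=15, p(8)=22, p(9)=30, p(10)=42, p(11)=56, p(12)=77, p(13)=101, p(14)=135, p(15)=176, p(16)=231, p(17)=297, p(18)=385, p(19)=490, p(20)=627, p(21)=792, p(22)=1002, p(23)=1255, p(24)=1575, p(25)=1958, p(26)=2436, p(27)=3010, p(28)=3718, p(29)=4565, p(30)=5604, p(31)=6842, p(32)=8349, p(33)=10143, p(34)=12310, p(35)=14883, p(36)=17977, p(37)=21637, p(38)=26015, p(39)=31185, p(40)=37338, p(41)=44583, p(42)=53174, p(43)=63261, p(44)=75175, p(45)=89134, p(46)=105558, p(47)=124754, p(48)=147273, p(49)=173525, p(50)=204226, p(51)=239943, p(52)=281589, p(53)=329931, p(54)=386155, p(55)=451276, p(56)=526823, p(57)=614154, p(58)=715220, p(59)=831820, p(60)=966467, p(61)=1121505, p(62)=1300156, p(63)=1505499, p(64)=1741630, p(65)=2012558, p(66)=2323520, p(67)=2679689, p(68)=3087735, p(69)=3554345, p(70)=4087968, p(71)=4697205, p(72)=5392783, p(73)=6185689, p(74)=7089500, p(75)=8118264, p(76)=9289091, p(77)=10619863, p(78)=12132164, p(79)=13848650, p(80)=15796476, p(81)=18004327, p(82)=20506255, p(83)=23338469, p(84)=26543660, p(85)=30167357, p(86)=34262962, p(87)=38887673, p(88)=44108109, p(89)=49995925, p(90)=56634173, p(91)=64112359, p(92)=72533807, p(93)=82010177, p(94)=92669720, p(95)=104651419, p(96)=118114304, p(97)=133230930, p(98)=150198136, p(99)=169229875, p(100)=190569292, p(101)=214481126, p(102)=241265379, p(103)=271248950, p(104)=304801365, p(105)=342325709, p(106)=384276336, p(107)=431149389, p(108)=483502844, p(109)=541946240, p(110)=607163746, p(111)=679903203, p(112)=761002156, p(113)=851376628, p(114)=952050665, p(115)=1064144451, p(116)=1188908248, p(117)=1327710076, p(118)=1482074143, p(119)=1653668665, p(120)=1844349560, p(121)=2056148051, p(122)=2291320912, p(123)=2552338241, p(124)=2841940500, p(125)=3163127352, p(126)=3519222692, p(127)=3913864295, p(128)=4351078600, p(129)=4835271870, p(130)=5371315400, p(131)=5964539504, p(132)=6620830889, p(133)=7346629512, p(134)=8149040695, p(135)=9035836076, p(136)=10015581680, p(137)=11097645016, p(138)=12292341831, p(139)=13610949895, p(140)=15065878135, p(141)=16670689208, p(142)=18440293320, p(143)=20390982757, p(144)=22540654445, p(145)=24908858009, p(146)=27517052599, p(147)=30388671978, p(148)=33549419497, p(149)=37027355200, p(150)=40853235313, p(151)=45060624582, p(152)=49686288421, p(153)=54770336324, p(154)=60356673280, p(155)=66493182097, p(156)=73232243759, p(157)=80630964769, p(158)=88751778802, p(159)=97662728555, p(160)=107438159466, p(161)=118159068427, p(162)=129913904637, p(163)=142798995930, p(164)=156919475295, p(165)=172389800255, p(166)=189334822579, p(167)=207890420102, p(168)=228204732751, p(169)=250438925115, p(170)=274768617130, p(171)=301384802048, p(172)=330495499613, p(173)=362326859895, p(174)=397125074750, p(175)=435157697830, p(176)=476715857290, p(177)=522115831195, p(178)=571701605655, p(179)=625846753120, p(180)=684957390936, p(181)=749474411781, p(182)=819876908323, p(183)=896684817527, p(184)=980462880430, p(185)=1071823774337, p(186)=1171432692373, p(187)=1280011042268, p(188)=1398341745571, p(189)=1527273599625, p(190)=1667727404093, p(191)=1820701100652, p(192)=1987276856363, p(193)=2168627105469, p(194)=2366022741845, p(195)=2580840212973.
Final step: p(196) = p(195) + p(194) - p(191) - p(189) + p(184) + p(181) - p(174) - p(170) + p(161) + p(156) - p(145) - p(139) + p(126) + p(119) - p(104) - p(96) + p(79) + p(70) - p(51) - p(41) + p(20) + p(9)
= 2580840212973 + 2366022741845 - 1820701100652 - 1527273599625 + 980462880430 + 749474411781 - 397125074750 - 274768617130 + 118159068427 + 73232243759 - 24908858009 - 13610949895 + 3519222692 + 1653668665 - 304801365 - 118114304 + 13848650 + 4087968 - 239943 - 44583 + 627 + 30
= 2814570987591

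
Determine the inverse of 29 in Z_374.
129

gcd(29, 374) = 1, so the inverse exists.
Extended Euclidean algorithm on (374, 29):
374 = 12 × 29 + 26  ⟹  26 = (1)·374 + (-12)·29
29 = 1 × 26 + 3  ⟹  3 = (-1)·374 + (13)·29
26 = 8 × 3 + 2  ⟹  2 = (9)·374 + (-116)·29
3 = 1 × 2 + 1  ⟹  1 = (-10)·374 + (129)·29
So (129)·29 ≡ 1 (mod 374), i.e. 29^(-1) ≡ 129 (mod 374).
Check: 29 × 129 = 3741 ≡ 1 (mod 374)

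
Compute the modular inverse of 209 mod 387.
50

gcd(209, 387) = 1, so the inverse exists.
Extended Euclidean algorithm on (387, 209):
387 = 1 × 209 + 178  ⟹  178 = (1)·387 + (-1)·209
209 = 1 × 178 + 31  ⟹  31 = (-1)·387 + (2)·209
178 = 5 × 31 + 23  ⟹  23 = (6)·387 + (-11)·209
31 = 1 × 23 + 8  ⟹  8 = (-7)·387 + (13)·209
23 = 2 × 8 + 7  ⟹  7 = (20)·387 + (-37)·209
8 = 1 × 7 + 1  ⟹  1 = (-27)·387 + (50)·209
So (50)·209 ≡ 1 (mod 387), i.e. 209^(-1) ≡ 50 (mod 387).
Check: 209 × 50 = 10450 ≡ 1 (mod 387)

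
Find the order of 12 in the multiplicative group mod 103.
102

103 is prime, so ord(12) divides φ(103) = 102.
Divisors of 102: 1, 2, 3, 6, 17, 34, 51, 102.
Repeated squaring: 12^1 ≡ 12, 12^2 ≡ 41, 12^4 ≡ 33, 12^8 ≡ 59, 12^16 ≡ 82, 12^32 ≡ 29, 12^64 ≡ 17 (mod 103).
Test 12^d mod 103 for each divisor d in increasing order:
12^1 ≡ 12
12^2 ≡ 41
12^3 = 12^2·12^1 ≡ 80
12^6 = 12^4·12^2 ≡ 14
12^17 = 12^16·12^1 ≡ 57
12^34 = 12^32·12^2 ≡ 56
12^51 = 12^32·12^16·12^2·12^1 ≡ 102
12^102 = 12^64·12^32·12^4·12^2 ≡ 1  ← first divisor giving 1
The order is 102.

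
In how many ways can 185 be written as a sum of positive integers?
1071823774337

p(n) counts ways to write n as a sum of positive integers (order ignored).
Euler's pentagonal recurrence: p(k) = p(k-1) + p(k-2) - p(k-5) - p(k-7) + p(k-12) + p(k-15) - ... (offsets j(3j∓1)/2, signs ++--, p(0)=1, p(<0)=0).
DP table for k = 0..184: p(0)=1, p(1)=1, p(2)=2, p(3)=3, p(4)=5, p(5)=7, p(6)=11, p(7)=15, p(8)=22, p(9)=30, p(10)=42, p(11)=56, p(12)=77, p(13)=101, p(14)=135, p(15)=176, p(16)=231, p(17)=297, p(18)=385, p(19)=490, p(20)=627, p(21)=792, p(22)=1002, p(23)=1255, p(24)=1575, p(25)=1958, p(26)=2436, p(27)=3010, p(28)=3718, p(29)=4565, p(30)=5604, p(31)=6842, p(32)=8349, p(33)=10143, p(34)=12310, p(35)=14883, p(36)=17977, p(37)=21637, p(38)=26015, p(39)=31185, p(40)=37338, p(41)=44583, p(42)=53174, p(43)=63261, p(44)=75175, p(45)=89134, p(46)=105558, p(47)=124754, p(48)=147273, p(49)=173525, p(50)=204226, p(51)=239943, p(52)=281589, p(53)=329931, p(54)=386155, p(55)=451276, p(56)=526823, p(57)=614154, p(58)=715220, p(59)=831820, p(60)=966467, p(61)=1121505, p(62)=1300156, p(63)=1505499, p(64)=1741630, p(65)=2012558, p(66)=2323520, p(67)=2679689, p(68)=3087735, p(69)=3554345, p(70)=4087968, p(71)=4697205, p(72)=5392783, p(73)=6185689, p(74)=7089500, p(75)=8118264, p(76)=9289091, p(77)=10619863, p(78)=12132164, p(79)=13848650, p(80)=15796476, p(81)=18004327, p(82)=20506255, p(83)=23338469, p(84)=26543660, p(85)=30167357, p(86)=34262962, p(87)=38887673, p(88)=44108109, p(89)=49995925, p(90)=56634173, p(91)=64112359, p(92)=72533807, p(93)=82010177, p(94)=92669720, p(95)=104651419, p(96)=118114304, p(97)=133230930, p(98)=150198136, p(99)=169229875, p(100)=190569292, p(101)=214481126, p(102)=241265379, p(103)=271248950, p(104)=304801365, p(105)=342325709, p(106)=384276336, p(107)=431149389, p(108)=483502844, p(109)=541946240, p(110)=607163746, p(111)=679903203, p(112)=761002156, p(113)=851376628, p(114)=952050665, p(115)=1064144451, p(116)=1188908248, p(117)=1327710076, p(118)=1482074143, p(119)=1653668665, p(120)=1844349560, p(121)=2056148051, p(122)=2291320912, p(123)=2552338241, p(124)=2841940500, p(125)=3163127352, p(126)=3519222692, p(127)=3913864295, p(128)=4351078600, p(129)=4835271870, p(130)=5371315400, p(131)=5964539504, p(132)=6620830889, p(133)=7346629512, p(134)=8149040695, p(135)=9035836076, p(136)=10015581680, p(137)=11097645016, p(138)=12292341831, p(139)=13610949895, p(140)=15065878135, p(141)=16670689208, p(142)=18440293320, p(143)=20390982757, p(144)=22540654445, p(145)=24908858009, p(146)=27517052599, p(147)=30388671978, p(148)=33549419497, p(149)=37027355200, p(150)=40853235313, p(151)=45060624582, p(152)=49686288421, p(153)=54770336324, p(154)=60356673280, p(155)=66493182097, p(156)=73232243759, p(157)=80630964769, p(158)=88751778802, p(159)=97662728555, p(160)=107438159466, p(161)=118159068427, p(162)=129913904637, p(163)=142798995930, p(164)=156919475295, p(165)=172389800255, p(166)=189334822579, p(167)=207890420102, p(168)=228204732751, p(169)=250438925115, p(170)=274768617130, p(171)=301384802048, p(172)=330495499613, p(173)=362326859895, p(174)=397125074750, p(175)=435157697830, p(176)=476715857290, p(177)=522115831195, p(178)=571701605655, p(179)=625846753120, p(180)=684957390936, p(181)=749474411781, p(182)=819876908323, p(183)=896684817527, p(184)=980462880430.
Final step: p(185) = p(184) + p(183) - p(180) - p(178) + p(173) + p(170) - p(163) - p(159) + p(150) + p(145) - p(134) - p(128) + p(115) + p(108) - p(93) - p(85) + p(68) + p(59) - p(40) - p(30) + p(9)
= 980462880430 + 896684817527 - 684957390936 - 571701605655 + 362326859895 + 274768617130 - 142798995930 - 97662728555 + 40853235313 + 24908858009 - 8149040695 - 4351078600 + 1064144451 + 483502844 - 82010177 - 30167357 + 3087735 + 831820 - 37338 - 5604 + 30
= 1071823774337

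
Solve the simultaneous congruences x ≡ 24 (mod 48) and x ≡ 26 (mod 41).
600

Using Chinese Remainder Theorem:
M = 48 × 41 = 1968
M1 = 41, M2 = 48
y1 = 41^(-1) mod 48 = 41
y2 = 48^(-1) mod 41 = 6
x = (24×41×41 + 26×48×6) mod 1968 = 600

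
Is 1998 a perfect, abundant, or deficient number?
abundant

Proper divisors of 1998: sum = 1 + 2 + 3 + 6 + 9 + 18 + 27 + 37 + 54 + 74 + 111 + 222 + 333 + 666 + 999 = 2562
Since 2562 > 1998, 1998 is abundant.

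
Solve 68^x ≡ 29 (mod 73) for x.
71

Baby-step giant-step with step n = ⌈√73⌉ = 9.
Baby steps 68^j mod 73 (j:value) for j=0..8: 0:1, 1:68, 2:25, 3:21, 4:41, 5:14, 6:3, 7:58, 8:2.
Giant-step multiplier: 68^(-9) ≡ 68^(72-9) = 68^63 ≡ 51 (mod 73).
Giant steps γ_i = 29·51^i mod 73: γ_0=29, γ_1=19, γ_2=20, γ_3=71, γ_4=44, γ_5=54, γ_6=53, γ_7=2 (in table at j=8).
x = i·n + j = 7·9 + 8 = 71.
Check: 68^71 ≡ 29 (mod 73).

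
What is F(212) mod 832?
493

Matrix identity: Q^n = [[F_(n+1), F_n], [F_n, F_(n-1)]] with Q = [[1,1],[1,0]].
n = 212 = 11010100₂. Square-and-multiply, entries mod 832:
Q^1 = [[1,1],[1,0]]
Q^3 = (Q^1)²·Q = [[3,2],[2,1]]
Q^6 = (Q^3)² = [[13,8],[8,5]]
Q^13 = (Q^6)²·Q = [[377,233],[233,144]]
Q^26 = (Q^13)² = [[66,753],[753,145]]
Q^53 = (Q^26)²·Q = [[584,613],[613,803]]
Q^106 = (Q^53)² = [[473,759],[759,546]]
Q^212 = (Q^106)² = [[258,493],[493,597]]
F_212 mod 832 = Q^212[0][1] = 493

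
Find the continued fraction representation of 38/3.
[12; 1, 2]

Euclidean algorithm steps:
38 = 12 × 3 + 2
3 = 1 × 2 + 1
2 = 2 × 1 + 0
Continued fraction: [12; 1, 2]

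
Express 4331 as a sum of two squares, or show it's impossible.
Not possible

Factorization: 4331 = 61 × 71
By Fermat: n is sum of two squares iff every prime p ≡ 3 (mod 4) appears to even power.
Prime(s) ≡ 3 (mod 4) with odd exponent: [(71, 1)]
Therefore 4331 cannot be expressed as a² + b².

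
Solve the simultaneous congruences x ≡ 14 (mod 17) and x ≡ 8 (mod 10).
48

Using Chinese Remainder Theorem:
M = 17 × 10 = 170
M1 = 10, M2 = 17
y1 = 10^(-1) mod 17 = 12
y2 = 17^(-1) mod 10 = 3
x = (14×10×12 + 8×17×3) mod 170 = 48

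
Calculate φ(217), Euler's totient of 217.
180

217 = 7 × 31
φ(n) = n × ∏(1 - 1/p) for each prime p dividing n
φ(217) = 217 × (1 - 1/7) × (1 - 1/31) = 180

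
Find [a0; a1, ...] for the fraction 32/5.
[6; 2, 2]

Euclidean algorithm steps:
32 = 6 × 5 + 2
5 = 2 × 2 + 1
2 = 2 × 1 + 0
Continued fraction: [6; 2, 2]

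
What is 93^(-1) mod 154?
53

gcd(93, 154) = 1, so the inverse exists.
Extended Euclidean algorithm on (154, 93):
154 = 1 × 93 + 61  ⟹  61 = (1)·154 + (-1)·93
93 = 1 × 61 + 32  ⟹  32 = (-1)·154 + (2)·93
61 = 1 × 32 + 29  ⟹  29 = (2)·154 + (-3)·93
32 = 1 × 29 + 3  ⟹  3 = (-3)·154 + (5)·93
29 = 9 × 3 + 2  ⟹  2 = (29)·154 + (-48)·93
3 = 1 × 2 + 1  ⟹  1 = (-32)·154 + (53)·93
So (53)·93 ≡ 1 (mod 154), i.e. 93^(-1) ≡ 53 (mod 154).
Check: 93 × 53 = 4929 ≡ 1 (mod 154)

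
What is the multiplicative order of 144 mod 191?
95

191 is prime, so ord(144) divides φ(191) = 190.
Divisors of 190: 1, 2, 5, 10, 19, 38, 95, 190.
Repeated squaring: 144^1 ≡ 144, 144^2 ≡ 108, 144^4 ≡ 13, 144^8 ≡ 169, 144^16 ≡ 102, 144^32 ≡ 90, 144^64 ≡ 78, 144^128 ≡ 163 (mod 191).
Test 144^d mod 191 for each divisor d in increasing order:
144^1 ≡ 144
144^2 ≡ 108
144^5 = 144^4·144^1 ≡ 153
144^10 = 144^8·144^2 ≡ 107
144^19 = 144^16·144^2·144^1 ≡ 49
144^38 = 144^32·144^4·144^2 ≡ 109
144^95 = 144^64·144^16·144^8·144^4·144^2·144^1 ≡ 1  ← first divisor giving 1
The order is 95.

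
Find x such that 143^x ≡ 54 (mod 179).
175

Baby-step giant-step with step n = ⌈√179⌉ = 14.
Baby steps 143^j mod 179 (j:value) for j=0..13: 0:1, 1:143, 2:43, 3:63, 4:59, 5:24, 6:31, 7:137, 8:80, 9:163, 10:39, 11:28, 12:66, 13:130.
Giant-step multiplier: 143^(-14) ≡ 143^(178-14) = 143^164 ≡ 117 (mod 179).
Giant steps γ_i = 54·117^i mod 179: γ_0=54, γ_1=53, γ_2=115, γ_3=30, γ_4=109, γ_5=44, γ_6=136, γ_7=160, γ_8=104, γ_9=175, γ_10=69, γ_11=18, γ_12=137 (in table at j=7).
x = i·n + j = 12·14 + 7 = 175.
Check: 143^175 ≡ 54 (mod 179).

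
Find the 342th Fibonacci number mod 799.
697

Matrix identity: Q^n = [[F_(n+1), F_n], [F_n, F_(n-1)]] with Q = [[1,1],[1,0]].
n = 342 = 101010110₂. Square-and-multiply, entries mod 799:
Q^1 = [[1,1],[1,0]]
Q^2 = (Q^1)² = [[2,1],[1,1]]
Q^5 = (Q^2)²·Q = [[8,5],[5,3]]
Q^10 = (Q^5)² = [[89,55],[55,34]]
Q^21 = (Q^10)²·Q = [[133,559],[559,373]]
Q^42 = (Q^21)² = [[183,8],[8,175]]
Q^85 = (Q^42)²·Q = [[462,794],[794,467]]
Q^171 = (Q^85)²·Q = [[285,136],[136,149]]
Q^342 = (Q^171)² = [[645,697],[697,747]]
F_342 mod 799 = Q^342[0][1] = 697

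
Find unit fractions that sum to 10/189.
1/19 + 1/3591

Greedy algorithm:
10/189: ceiling(189/10) = 19, use 1/19
1/3591: ceiling(3591/1) = 3591, use 1/3591
Result: 10/189 = 1/19 + 1/3591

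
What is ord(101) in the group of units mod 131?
65

131 is prime, so ord(101) divides φ(131) = 130.
Divisors of 130: 1, 2, 5, 10, 13, 26, 65, 130.
Repeated squaring: 101^1 ≡ 101, 101^2 ≡ 114, 101^4 ≡ 27, 101^8 ≡ 74, 101^16 ≡ 105, 101^32 ≡ 21, 101^64 ≡ 48, 101^128 ≡ 77 (mod 131).
Test 101^d mod 131 for each divisor d in increasing order:
101^1 ≡ 101
101^2 ≡ 114
101^5 = 101^4·101^1 ≡ 107
101^10 = 101^8·101^2 ≡ 52
101^13 = 101^8·101^4·101^1 ≡ 58
101^26 = 101^16·101^8·101^2 ≡ 89
101^65 = 101^64·101^1 ≡ 1  ← first divisor giving 1
The order is 65.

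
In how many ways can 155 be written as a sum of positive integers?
66493182097

p(n) counts ways to write n as a sum of positive integers (order ignored).
Euler's pentagonal recurrence: p(k) = p(k-1) + p(k-2) - p(k-5) - p(k-7) + p(k-12) + p(k-15) - ... (offsets j(3j∓1)/2, signs ++--, p(0)=1, p(<0)=0).
DP table for k = 0..154: p(0)=1, p(1)=1, p(2)=2, p(3)=3, p(4)=5, p(5)=7, p(6)=11, p(7)=15, p(8)=22, p(9)=30, p(10)=42, p(11)=56, p(12)=77, p(13)=101, p(14)=135, p(15)=176, p(16)=231, p(17)=297, p(18)=385, p(19)=490, p(20)=627, p(21)=792, p(22)=1002, p(23)=1255, p(24)=1575, p(25)=1958, p(26)=2436, p(27)=3010, p(28)=3718, p(29)=4565, p(30)=5604, p(31)=6842, p(32)=8349, p(33)=10143, p(34)=12310, p(35)=14883, p(36)=17977, p(37)=21637, p(38)=26015, p(39)=31185, p(40)=37338, p(41)=44583, p(42)=53174, p(43)=63261, p(44)=75175, p(45)=89134, p(46)=105558, p(47)=124754, p(48)=147273, p(49)=173525, p(50)=204226, p(51)=239943, p(52)=281589, p(53)=329931, p(54)=386155, p(55)=451276, p(56)=526823, p(57)=614154, p(58)=715220, p(59)=831820, p(60)=966467, p(61)=1121505, p(62)=1300156, p(63)=1505499, p(64)=1741630, p(65)=2012558, p(66)=2323520, p(67)=2679689, p(68)=3087735, p(69)=3554345, p(70)=4087968, p(71)=4697205, p(72)=5392783, p(73)=6185689, p(74)=7089500, p(75)=8118264, p(76)=9289091, p(77)=10619863, p(78)=12132164, p(79)=13848650, p(80)=15796476, p(81)=18004327, p(82)=20506255, p(83)=23338469, p(84)=26543660, p(85)=30167357, p(86)=34262962, p(87)=38887673, p(88)=44108109, p(89)=49995925, p(90)=56634173, p(91)=64112359, p(92)=72533807, p(93)=82010177, p(94)=92669720, p(95)=104651419, p(96)=118114304, p(97)=133230930, p(98)=150198136, p(99)=169229875, p(100)=190569292, p(101)=214481126, p(102)=241265379, p(103)=271248950, p(104)=304801365, p(105)=342325709, p(106)=384276336, p(107)=431149389, p(108)=483502844, p(109)=541946240, p(110)=607163746, p(111)=679903203, p(112)=761002156, p(113)=851376628, p(114)=952050665, p(115)=1064144451, p(116)=1188908248, p(117)=1327710076, p(118)=1482074143, p(119)=1653668665, p(120)=1844349560, p(121)=2056148051, p(122)=2291320912, p(123)=2552338241, p(124)=2841940500, p(125)=3163127352, p(126)=3519222692, p(127)=3913864295, p(128)=4351078600, p(129)=4835271870, p(130)=5371315400, p(131)=5964539504, p(132)=6620830889, p(133)=7346629512, p(134)=8149040695, p(135)=9035836076, p(136)=10015581680, p(137)=11097645016, p(138)=12292341831, p(139)=13610949895, p(140)=15065878135, p(141)=16670689208, p(142)=18440293320, p(143)=20390982757, p(144)=22540654445, p(145)=24908858009, p(146)=27517052599, p(147)=30388671978, p(148)=33549419497, p(149)=37027355200, p(150)=40853235313, p(151)=45060624582, p(152)=49686288421, p(153)=54770336324, p(154)=60356673280.
Final step: p(155) = p(154) + p(153) - p(150) - p(148) + p(143) + p(140) - p(133) - p(129) + p(120) + p(115) - p(104) - p(98) + p(85) + p(78) - p(63) - p(55) + p(38) + p(29) - p(10) - p(0)
= 60356673280 + 54770336324 - 40853235313 - 33549419497 + 20390982757 + 15065878135 - 7346629512 - 4835271870 + 1844349560 + 1064144451 - 304801365 - 150198136 + 30167357 + 12132164 - 1505499 - 451276 + 26015 + 4565 - 42 - 1
= 66493182097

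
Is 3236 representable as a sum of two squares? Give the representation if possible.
10² + 56² (a=10, b=56)

Factorization: 3236 = 2^2 × 809
By Fermat: n is sum of two squares iff every prime p ≡ 3 (mod 4) appears to even power.
All primes ≡ 3 (mod 4) appear to even power.
Search a = 0, 1, 2, … for 3236 - a² a perfect square: first hit at a = 10: 3236 - 100 = 3136 = 56².
3236 = 10² + 56² = 100 + 3136 ✓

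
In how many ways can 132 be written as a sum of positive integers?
6620830889

p(n) counts ways to write n as a sum of positive integers (order ignored).
Euler's pentagonal recurrence: p(k) = p(k-1) + p(k-2) - p(k-5) - p(k-7) + p(k-12) + p(k-15) - ... (offsets j(3j∓1)/2, signs ++--, p(0)=1, p(<0)=0).
DP table for k = 0..131: p(0)=1, p(1)=1, p(2)=2, p(3)=3, p(4)=5, p(5)=7, p(6)=11, p(7)=15, p(8)=22, p(9)=30, p(10)=42, p(11)=56, p(12)=77, p(13)=101, p(14)=135, p(15)=176, p(16)=231, p(17)=297, p(18)=385, p(19)=490, p(20)=627, p(21)=792, p(22)=1002, p(23)=1255, p(24)=1575, p(25)=1958, p(26)=2436, p(27)=3010, p(28)=3718, p(29)=4565, p(30)=5604, p(31)=6842, p(32)=8349, p(33)=10143, p(34)=12310, p(35)=14883, p(36)=17977, p(37)=21637, p(38)=26015, p(39)=31185, p(40)=37338, p(41)=44583, p(42)=53174, p(43)=63261, p(44)=75175, p(45)=89134, p(46)=105558, p(47)=124754, p(48)=147273, p(49)=173525, p(50)=204226, p(51)=239943, p(52)=281589, p(53)=329931, p(54)=386155, p(55)=451276, p(56)=526823, p(57)=614154, p(58)=715220, p(59)=831820, p(60)=966467, p(61)=1121505, p(62)=1300156, p(63)=1505499, p(64)=1741630, p(65)=2012558, p(66)=2323520, p(67)=2679689, p(68)=3087735, p(69)=3554345, p(70)=4087968, p(71)=4697205, p(72)=5392783, p(73)=6185689, p(74)=7089500, p(75)=8118264, p(76)=9289091, p(77)=10619863, p(78)=12132164, p(79)=13848650, p(80)=15796476, p(81)=18004327, p(82)=20506255, p(83)=23338469, p(84)=26543660, p(85)=30167357, p(86)=34262962, p(87)=38887673, p(88)=44108109, p(89)=49995925, p(90)=56634173, p(91)=64112359, p(92)=72533807, p(93)=82010177, p(94)=92669720, p(95)=104651419, p(96)=118114304, p(97)=133230930, p(98)=150198136, p(99)=169229875, p(100)=190569292, p(101)=214481126, p(102)=241265379, p(103)=271248950, p(104)=304801365, p(105)=342325709, p(106)=384276336, p(107)=431149389, p(108)=483502844, p(109)=541946240, p(110)=607163746, p(111)=679903203, p(112)=761002156, p(113)=851376628, p(114)=952050665, p(115)=1064144451, p(116)=1188908248, p(117)=1327710076, p(118)=1482074143, p(119)=1653668665, p(120)=1844349560, p(121)=2056148051, p(122)=2291320912, p(123)=2552338241, p(124)=2841940500, p(125)=3163127352, p(126)=3519222692, p(127)=3913864295, p(128)=4351078600, p(129)=4835271870, p(130)=5371315400, p(131)=5964539504.
Final step: p(132) = p(131) + p(130) - p(127) - p(125) + p(120) + p(117) - p(110) - p(106) + p(97) + p(92) - p(81) - p(75) + p(62) + p(55) - p(40) - p(32) + p(15) + p(6)
= 5964539504 + 5371315400 - 3913864295 - 3163127352 + 1844349560 + 1327710076 - 607163746 - 384276336 + 133230930 + 72533807 - 18004327 - 8118264 + 1300156 + 451276 - 37338 - 8349 + 176 + 11
= 6620830889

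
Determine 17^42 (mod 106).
69

Repeated squaring. Binary of 42 = 101010.
17^1 ≡ 17 (mod 106); 17^2 ≡ 77 (mod 106); 17^4 ≡ 99 (mod 106); 17^8 ≡ 49 (mod 106); 17^16 ≡ 69 (mod 106); 17^32 ≡ 97 (mod 106)
17^42 = 17^2 × 17^8 × 17^32 ≡ 69 (mod 106)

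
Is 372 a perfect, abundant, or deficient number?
abundant

Proper divisors of 372: sum = 1 + 2 + 3 + 4 + 6 + 12 + 31 + 62 + 93 + 124 + 186 = 524
Since 524 > 372, 372 is abundant.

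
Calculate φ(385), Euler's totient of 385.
240

385 = 5 × 7 × 11
φ(n) = n × ∏(1 - 1/p) for each prime p dividing n
φ(385) = 385 × (1 - 1/5) × (1 - 1/7) × (1 - 1/11) = 240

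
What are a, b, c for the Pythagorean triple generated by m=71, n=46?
(2925, 6532, 7157)

Euclid's formula: a = m² - n², b = 2mn, c = m² + n²
m = 71, n = 46
a = 71² - 46² = 5041 - 2116 = 2925
b = 2 × 71 × 46 = 6532
c = 71² + 46² = 5041 + 2116 = 7157
Verification: 2925² + 6532² = 8555625 + 42667024 = 51222649 = 7157² ✓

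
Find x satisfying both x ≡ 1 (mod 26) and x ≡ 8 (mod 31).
287

Using Chinese Remainder Theorem:
M = 26 × 31 = 806
M1 = 31, M2 = 26
y1 = 31^(-1) mod 26 = 21
y2 = 26^(-1) mod 31 = 6
x = (1×31×21 + 8×26×6) mod 806 = 287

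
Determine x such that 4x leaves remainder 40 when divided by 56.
x ≡ 10 (mod 14)

gcd(4, 56) = 4, which divides 40, so solutions exist.
Divide through by 4: x ≡ 10 (mod 14).
The coefficient of x is now 1, so x ≡ 10 (mod 14).
Check: 4 × 10 = 40 ≡ 40 (mod 56).
x ≡ 10 (mod 14), giving 4 solutions mod 56.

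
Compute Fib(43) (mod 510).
47

Matrix identity: Q^n = [[F_(n+1), F_n], [F_n, F_(n-1)]] with Q = [[1,1],[1,0]].
n = 43 = 101011₂. Square-and-multiply, entries mod 510:
Q^1 = [[1,1],[1,0]]
Q^2 = (Q^1)² = [[2,1],[1,1]]
Q^5 = (Q^2)²·Q = [[8,5],[5,3]]
Q^10 = (Q^5)² = [[89,55],[55,34]]
Q^21 = (Q^10)²·Q = [[371,236],[236,135]]
Q^43 = (Q^21)²·Q = [[123,47],[47,76]]
F_43 mod 510 = Q^43[0][1] = 47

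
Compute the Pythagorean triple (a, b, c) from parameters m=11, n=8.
(57, 176, 185)

Euclid's formula: a = m² - n², b = 2mn, c = m² + n²
m = 11, n = 8
a = 11² - 8² = 121 - 64 = 57
b = 2 × 11 × 8 = 176
c = 11² + 8² = 121 + 64 = 185
Verification: 57² + 176² = 3249 + 30976 = 34225 = 185² ✓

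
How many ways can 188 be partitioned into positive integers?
1398341745571

p(n) counts ways to write n as a sum of positive integers (order ignored).
Euler's pentagonal recurrence: p(k) = p(k-1) + p(k-2) - p(k-5) - p(k-7) + p(k-12) + p(k-15) - ... (offsets j(3j∓1)/2, signs ++--, p(0)=1, p(<0)=0).
DP table for k = 0..187: p(0)=1, p(1)=1, p(2)=2, p(3)=3, p(4)=5, p(5)=7, p(6)=11, p(7)=15, p(8)=22, p(9)=30, p(10)=42, p(11)=56, p(12)=77, p(13)=101, p(14)=135, p(15)=176, p(16)=231, p(17)=297, p(18)=385, p(19)=490, p(20)=627, p(21)=792, p(22)=1002, p(23)=1255, p(24)=1575, p(25)=1958, p(26)=2436, p(27)=3010, p(28)=3718, p(29)=4565, p(30)=5604, p(31)=6842, p(32)=8349, p(33)=10143, p(34)=12310, p(35)=14883, p(36)=17977, p(37)=21637, p(38)=26015, p(39)=31185, p(40)=37338, p(41)=44583, p(42)=53174, p(43)=63261, p(44)=75175, p(45)=89134, p(46)=105558, p(47)=124754, p(48)=147273, p(49)=173525, p(50)=204226, p(51)=239943, p(52)=281589, p(53)=329931, p(54)=386155, p(55)=451276, p(56)=526823, p(57)=614154, p(58)=715220, p(59)=831820, p(60)=966467, p(61)=1121505, p(62)=1300156, p(63)=1505499, p(64)=1741630, p(65)=2012558, p(66)=2323520, p(67)=2679689, p(68)=3087735, p(69)=3554345, p(70)=4087968, p(71)=4697205, p(72)=5392783, p(73)=6185689, p(74)=7089500, p(75)=8118264, p(76)=9289091, p(77)=10619863, p(78)=12132164, p(79)=13848650, p(80)=15796476, p(81)=18004327, p(82)=20506255, p(83)=23338469, p(84)=26543660, p(85)=30167357, p(86)=34262962, p(87)=38887673, p(88)=44108109, p(89)=49995925, p(90)=56634173, p(91)=64112359, p(92)=72533807, p(93)=82010177, p(94)=92669720, p(95)=104651419, p(96)=118114304, p(97)=133230930, p(98)=150198136, p(99)=169229875, p(100)=190569292, p(101)=214481126, p(102)=241265379, p(103)=271248950, p(104)=304801365, p(105)=342325709, p(106)=384276336, p(107)=431149389, p(108)=483502844, p(109)=541946240, p(110)=607163746, p(111)=679903203, p(112)=761002156, p(113)=851376628, p(114)=952050665, p(115)=1064144451, p(116)=1188908248, p(117)=1327710076, p(118)=1482074143, p(119)=1653668665, p(120)=1844349560, p(121)=2056148051, p(122)=2291320912, p(123)=2552338241, p(124)=2841940500, p(125)=3163127352, p(126)=3519222692, p(127)=3913864295, p(128)=4351078600, p(129)=4835271870, p(130)=5371315400, p(131)=5964539504, p(132)=6620830889, p(133)=7346629512, p(134)=8149040695, p(135)=9035836076, p(136)=10015581680, p(137)=11097645016, p(138)=12292341831, p(139)=13610949895, p(140)=15065878135, p(141)=16670689208, p(142)=18440293320, p(143)=20390982757, p(144)=22540654445, p(145)=24908858009, p(146)=27517052599, p(147)=30388671978, p(148)=33549419497, p(149)=37027355200, p(150)=40853235313, p(151)=45060624582, p(152)=49686288421, p(153)=54770336324, p(154)=60356673280, p(155)=66493182097, p(156)=73232243759, p(157)=80630964769, p(158)=88751778802, p(159)=97662728555, p(160)=107438159466, p(161)=118159068427, p(162)=129913904637, p(163)=142798995930, p(164)=156919475295, p(165)=172389800255, p(166)=189334822579, p(167)=207890420102, p(168)=228204732751, p(169)=250438925115, p(170)=274768617130, p(171)=301384802048, p(172)=330495499613, p(173)=362326859895, p(174)=397125074750, p(175)=435157697830, p(176)=476715857290, p(177)=522115831195, p(178)=571701605655, p(179)=625846753120, p(180)=684957390936, p(181)=749474411781, p(182)=819876908323, p(183)=896684817527, p(184)=980462880430, p(185)=1071823774337, p(186)=1171432692373, p(187)=1280011042268.
Final step: p(188) = p(187) + p(186) - p(183) - p(181) + p(176) + p(173) - p(166) - p(162) + p(153) + p(148) - p(137) - p(131) + p(118) + p(111) - p(96) - p(88) + p(71) + p(62) - p(43) - p(33) + p(12) + p(1)
= 1280011042268 + 1171432692373 - 896684817527 - 749474411781 + 476715857290 + 362326859895 - 189334822579 - 129913904637 + 54770336324 + 33549419497 - 11097645016 - 5964539504 + 1482074143 + 679903203 - 118114304 - 44108109 + 4697205 + 1300156 - 63261 - 10143 + 77 + 1
= 1398341745571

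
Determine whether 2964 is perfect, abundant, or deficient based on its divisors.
abundant

Proper divisors of 2964: sum = 1 + 2 + 3 + 4 + 6 + 12 + 13 + 19 + ... + 494 + 741 + 988 + 1482 (23 divisors) = 4876
Since 4876 > 2964, 2964 is abundant.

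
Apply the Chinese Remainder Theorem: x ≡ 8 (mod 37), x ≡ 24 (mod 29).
82

Using Chinese Remainder Theorem:
M = 37 × 29 = 1073
M1 = 29, M2 = 37
y1 = 29^(-1) mod 37 = 23
y2 = 37^(-1) mod 29 = 11
x = (8×29×23 + 24×37×11) mod 1073 = 82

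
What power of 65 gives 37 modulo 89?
55

Baby-step giant-step with step n = ⌈√89⌉ = 10.
Baby steps 65^j mod 89 (j:value) for j=0..9: 0:1, 1:65, 2:42, 3:60, 4:73, 5:28, 6:40, 7:19, 8:78, 9:86.
Giant-step multiplier: 65^(-10) ≡ 65^(88-10) = 65^78 ≡ 68 (mod 89).
Giant steps γ_i = 37·68^i mod 89: γ_0=37, γ_1=24, γ_2=30, γ_3=82, γ_4=58, γ_5=28 (in table at j=5).
x = i·n + j = 5·10 + 5 = 55.
Check: 65^55 ≡ 37 (mod 89).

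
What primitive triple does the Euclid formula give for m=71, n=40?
(3441, 5680, 6641)

Euclid's formula: a = m² - n², b = 2mn, c = m² + n²
m = 71, n = 40
a = 71² - 40² = 5041 - 1600 = 3441
b = 2 × 71 × 40 = 5680
c = 71² + 40² = 5041 + 1600 = 6641
Verification: 3441² + 5680² = 11840481 + 32262400 = 44102881 = 6641² ✓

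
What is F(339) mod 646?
610

Matrix identity: Q^n = [[F_(n+1), F_n], [F_n, F_(n-1)]] with Q = [[1,1],[1,0]].
n = 339 = 101010011₂. Square-and-multiply, entries mod 646:
Q^1 = [[1,1],[1,0]]
Q^2 = (Q^1)² = [[2,1],[1,1]]
Q^5 = (Q^2)²·Q = [[8,5],[5,3]]
Q^10 = (Q^5)² = [[89,55],[55,34]]
Q^21 = (Q^10)²·Q = [[269,610],[610,305]]
Q^42 = (Q^21)² = [[13,8],[8,5]]
Q^84 = (Q^42)² = [[233,144],[144,89]]
Q^169 = (Q^84)²·Q = [[591,89],[89,502]]
Q^339 = (Q^169)²·Q = [[341,610],[610,377]]
F_339 mod 646 = Q^339[0][1] = 610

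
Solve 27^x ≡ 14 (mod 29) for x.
27

Baby-step giant-step with step n = ⌈√29⌉ = 6.
Baby steps 27^j mod 29 (j:value) for j=0..5: 0:1, 1:27, 2:4, 3:21, 4:16, 5:26.
Giant-step multiplier: 27^(-6) ≡ 27^(28-6) = 27^22 ≡ 5 (mod 29).
Giant steps γ_i = 14·5^i mod 29: γ_0=14, γ_1=12, γ_2=2, γ_3=10, γ_4=21 (in table at j=3).
x = i·n + j = 4·6 + 3 = 27.
Check: 27^27 ≡ 14 (mod 29).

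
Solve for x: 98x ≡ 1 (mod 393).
389

gcd(98, 393) = 1, so the inverse exists.
Extended Euclidean algorithm on (393, 98):
393 = 4 × 98 + 1  ⟹  1 = (1)·393 + (-4)·98
So (-4)·98 ≡ 1 (mod 393), i.e. 98^(-1) ≡ -4 ≡ 389 (mod 393).
Check: 98 × 389 = 38122 ≡ 1 (mod 393)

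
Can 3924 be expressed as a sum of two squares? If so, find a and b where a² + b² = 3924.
18² + 60² (a=18, b=60)

Factorization: 3924 = 2^2 × 3^2 × 109
By Fermat: n is sum of two squares iff every prime p ≡ 3 (mod 4) appears to even power.
All primes ≡ 3 (mod 4) appear to even power.
Search a = 0, 1, 2, … for 3924 - a² a perfect square: first hit at a = 18: 3924 - 324 = 3600 = 60².
3924 = 18² + 60² = 324 + 3600 ✓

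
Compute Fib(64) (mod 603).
204

Matrix identity: Q^n = [[F_(n+1), F_n], [F_n, F_(n-1)]] with Q = [[1,1],[1,0]].
n = 64 = 1000000₂. Square-and-multiply, entries mod 603:
Q^1 = [[1,1],[1,0]]
Q^2 = (Q^1)² = [[2,1],[1,1]]
Q^4 = (Q^2)² = [[5,3],[3,2]]
Q^8 = (Q^4)² = [[34,21],[21,13]]
Q^16 = (Q^8)² = [[391,384],[384,7]]
Q^32 = (Q^16)² = [[43,273],[273,373]]
Q^64 = (Q^32)² = [[400,204],[204,196]]
F_64 mod 603 = Q^64[0][1] = 204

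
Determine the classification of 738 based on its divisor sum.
abundant

Proper divisors of 738: sum = 1 + 2 + 3 + 6 + 9 + 18 + 41 + 82 + 123 + 246 + 369 = 900
Since 900 > 738, 738 is abundant.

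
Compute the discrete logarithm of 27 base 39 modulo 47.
42

Baby-step giant-step with step n = ⌈√47⌉ = 7.
Baby steps 39^j mod 47 (j:value) for j=0..6: 0:1, 1:39, 2:17, 3:5, 4:7, 5:38, 6:25.
Giant-step multiplier: 39^(-7) ≡ 39^(46-7) = 39^39 ≡ 43 (mod 47).
Giant steps γ_i = 27·43^i mod 47: γ_0=27, γ_1=33, γ_2=9, γ_3=11, γ_4=3, γ_5=35, γ_6=1 (in table at j=0).
x = i·n + j = 6·7 + 0 = 42.
Check: 39^42 ≡ 27 (mod 47).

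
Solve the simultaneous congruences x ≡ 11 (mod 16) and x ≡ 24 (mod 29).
459

Using Chinese Remainder Theorem:
M = 16 × 29 = 464
M1 = 29, M2 = 16
y1 = 29^(-1) mod 16 = 5
y2 = 16^(-1) mod 29 = 20
x = (11×29×5 + 24×16×20) mod 464 = 459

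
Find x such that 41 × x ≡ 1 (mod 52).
33

gcd(41, 52) = 1, so the inverse exists.
Extended Euclidean algorithm on (52, 41):
52 = 1 × 41 + 11  ⟹  11 = (1)·52 + (-1)·41
41 = 3 × 11 + 8  ⟹  8 = (-3)·52 + (4)·41
11 = 1 × 8 + 3  ⟹  3 = (4)·52 + (-5)·41
8 = 2 × 3 + 2  ⟹  2 = (-11)·52 + (14)·41
3 = 1 × 2 + 1  ⟹  1 = (15)·52 + (-19)·41
So (-19)·41 ≡ 1 (mod 52), i.e. 41^(-1) ≡ -19 ≡ 33 (mod 52).
Check: 41 × 33 = 1353 ≡ 1 (mod 52)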